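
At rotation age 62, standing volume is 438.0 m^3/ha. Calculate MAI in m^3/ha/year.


Formula: MAI = Total Volume / Stand Age
MAI = 438.0 m^3/ha / 62 years
MAI = 7.06 m^3/ha/year

7.06


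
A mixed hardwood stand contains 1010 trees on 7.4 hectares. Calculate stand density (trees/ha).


Formula: Stand Density = N_trees / Area_ha
Density = 1010 trees / 7.4 ha
Density = 136 trees/ha

136


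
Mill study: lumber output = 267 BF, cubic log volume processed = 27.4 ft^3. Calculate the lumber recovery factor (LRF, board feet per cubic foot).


Formula: LRF = Lumber Output (BF) / Log Input (ft^3)
LRF = 267 BF / 27.4 ft^3
LRF = 9.74 BF/ft^3

9.74


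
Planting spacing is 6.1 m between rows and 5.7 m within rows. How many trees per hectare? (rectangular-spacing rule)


Formula: TPH = 10000 m^2/ha / (spacing_x * spacing_y)
Area per tree = 6.1 m * 5.7 m = 34.77 m^2
TPH = 10000 / 34.77 = 288 trees/ha

288


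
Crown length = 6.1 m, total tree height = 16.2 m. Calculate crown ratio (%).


Formula: Crown Ratio = (Crown Length / Total Height) * 100
CR = (6.1 m / 16.2 m) * 100
CR = 0.3765 * 100 = 37.7%

37.7


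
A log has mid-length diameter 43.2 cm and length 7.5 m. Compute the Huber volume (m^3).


Huber: V = Am * L,  Am = pi*(Dm/200)^2
Am = pi*(43.2/200)^2 = 0.146574 m^2
V = 0.146574*7.5 = 1.0993 m^3

1.0993


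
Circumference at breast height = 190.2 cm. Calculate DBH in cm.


Formula: DBH = C / pi
DBH = 190.2 / pi
pi = 3.14159...
DBH = 60.5 cm

60.5


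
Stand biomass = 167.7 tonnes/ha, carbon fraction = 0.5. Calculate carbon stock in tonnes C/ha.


Formula: Carbon Stock = Biomass * Carbon Fraction
C = 167.7 t/ha * 0.5
C = 83.9 t C/ha

83.9


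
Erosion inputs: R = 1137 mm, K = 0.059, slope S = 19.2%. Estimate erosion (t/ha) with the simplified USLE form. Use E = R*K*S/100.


Formula: E = R * K * S / 100  (simplified USLE)
R * K = 1137 * 0.059 = 67.083
E = 67.083 * 19.2 / 100 = 12.88 t/ha

12.88


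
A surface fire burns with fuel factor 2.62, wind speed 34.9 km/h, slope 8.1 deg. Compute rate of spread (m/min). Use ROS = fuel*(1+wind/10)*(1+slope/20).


Formula: ROS = fuel * (1 + wind/10) * (1 + slope/20)
Wind factor = 1 + 34.9/10 = 4.49
Slope factor = 1 + 8.1/20 = 1.405
ROS = 2.62 * 4.49 * 1.405 = 16.53 m/min

16.53


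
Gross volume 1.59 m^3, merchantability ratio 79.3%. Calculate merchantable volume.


Formula: MV = V_total * (merchantable_pct / 100)
Merchantable fraction = 79.3% / 100 = 0.793
MV = 1.59 m^3 * 0.793 = 1.261 m^3

1.261


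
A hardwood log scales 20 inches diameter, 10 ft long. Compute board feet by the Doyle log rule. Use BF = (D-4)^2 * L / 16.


Doyle: BF = (D - 4)^2 * L / 16
Adjusted diameter = 20 - 4 = 16 in
(D-4)^2 = 16^2 = 256
BF = 256 * 10 / 16 = 160 BF

160


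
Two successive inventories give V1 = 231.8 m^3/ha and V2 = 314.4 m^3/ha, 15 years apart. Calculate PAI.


Formula: PAI = (V_T2 - V_T1) / (T2 - T1)
Volume increment = 314.4 - 231.8 = 82.6 m^3/ha
PAI = 82.6 / 15 = 5.51 m^3/ha/year

5.51


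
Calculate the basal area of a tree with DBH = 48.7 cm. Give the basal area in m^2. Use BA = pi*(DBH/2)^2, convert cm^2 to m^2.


Formula: BA = pi * (DBH/2)^2 / 10000  (cm^2 to m^2)
Radius = DBH/2 = 48.7/2 = 24.35 cm
BA = pi * 24.35^2 / 10000
   = 1862.721 cm^2 / 10000
   = 0.1863 m^2

0.1863


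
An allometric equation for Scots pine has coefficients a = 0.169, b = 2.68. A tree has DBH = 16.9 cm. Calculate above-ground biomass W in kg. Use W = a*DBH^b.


Formula: W = a * DBH^b  (allometric power law)
DBH^b = 16.9^2.68 = 1953.1535
W = 0.169 * 1953.1535 = 330.1 kg

330.1


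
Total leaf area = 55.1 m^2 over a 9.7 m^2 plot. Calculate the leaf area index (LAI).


Formula: LAI = total leaf area / ground area  (dimensionless)
LAI = 55.1 m^2 / 9.7 m^2
LAI = 5.68

5.68


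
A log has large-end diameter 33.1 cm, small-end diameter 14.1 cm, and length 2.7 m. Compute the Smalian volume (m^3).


Smalian: V = (A1 + A2)/2 * L,  A = pi*(D/200)^2
A1 = pi*(33.1/200)^2 = 0.086049 m^2
A2 = pi*(14.1/200)^2 = 0.015615 m^2
V = (0.086049+0.015615)/2*2.7 = 0.1372 m^3

0.1372


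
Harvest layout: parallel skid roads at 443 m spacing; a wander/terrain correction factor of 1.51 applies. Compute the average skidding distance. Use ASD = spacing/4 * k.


Formula: ASD = (spacing / 4) * correction
Uncorrected distance = spacing / 4 = 443 / 4 = 110.75 m
ASD = 110.75 * 1.51 = 167 m

167


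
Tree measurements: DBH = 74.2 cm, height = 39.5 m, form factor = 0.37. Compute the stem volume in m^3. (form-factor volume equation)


Formula: V = pi * (DBH/200)^2 * H * ff
Radius = DBH/200 = 74.2/200 = 0.371 m
Radius^2 = 0.371^2 = 0.137641 m^2
V = pi * 0.137641 * 39.5 * 0.37
V = 6.32 m^3

6.32


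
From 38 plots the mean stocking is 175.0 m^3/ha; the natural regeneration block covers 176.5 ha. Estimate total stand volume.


Formula: Total Volume = Mean Volume per ha * Total Area
Total Volume = 175.0 m^3/ha * 176.5 ha
Total Volume = 30888 m^3

30888


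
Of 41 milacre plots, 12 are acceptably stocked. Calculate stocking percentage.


Formula: Stocking % = stocked plots / total plots * 100
Stocking = 12 / 41 * 100
Stocking = 0.2927 * 100 = 29.3%

29.3


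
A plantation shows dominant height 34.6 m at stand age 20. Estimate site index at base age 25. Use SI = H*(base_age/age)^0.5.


Formula: SI = H_dom * (base_age / age)^0.5
Age ratio = 25 / 20 = 1.25
sqrt(age_ratio) = 1.11803
SI = 34.6 * 1.11803 = 38.7 m

38.7


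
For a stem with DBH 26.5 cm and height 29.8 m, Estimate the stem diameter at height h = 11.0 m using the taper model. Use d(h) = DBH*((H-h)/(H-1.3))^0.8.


Taper: d(h) = DBH * ((H - h) / (H - 1.3))^0.8
Numerator = H - h = 29.8 - 11.0 = 18.8 m
Denominator = H - 1.3 = 29.8 - 1.3 = 28.5 m
Ratio = 18.8 / 28.5 = 0.65965
d = 26.5 * 0.65965^0.8 = 19.0 cm

19.0


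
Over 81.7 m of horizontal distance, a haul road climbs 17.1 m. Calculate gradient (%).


Formula: Gradient = rise / run * 100
Gradient = 17.1 / 81.7 * 100 = 20.9%

20.9


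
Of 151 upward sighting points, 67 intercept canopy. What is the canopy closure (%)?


Formula: Canopy closure = covered points / total points * 100
Closure = 67 / 151 * 100
Closure = 0.4437 * 100 = 44.4%

44.4


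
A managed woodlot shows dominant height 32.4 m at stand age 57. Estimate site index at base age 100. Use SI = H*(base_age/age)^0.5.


Formula: SI = H_dom * (base_age / age)^0.5
Age ratio = 100 / 57 = 1.75439
sqrt(age_ratio) = 1.32453
SI = 32.4 * 1.32453 = 42.9 m

42.9


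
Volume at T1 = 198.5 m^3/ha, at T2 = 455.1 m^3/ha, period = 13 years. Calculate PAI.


Formula: PAI = (V_T2 - V_T1) / (T2 - T1)
Volume increment = 455.1 - 198.5 = 256.6 m^3/ha
PAI = 256.6 / 13 = 19.74 m^3/ha/year

19.74


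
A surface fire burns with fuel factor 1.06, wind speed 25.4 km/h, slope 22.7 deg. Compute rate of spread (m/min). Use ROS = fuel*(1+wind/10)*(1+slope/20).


Formula: ROS = fuel * (1 + wind/10) * (1 + slope/20)
Wind factor = 1 + 25.4/10 = 3.54
Slope factor = 1 + 22.7/20 = 2.135
ROS = 1.06 * 3.54 * 2.135 = 8.01 m/min

8.01


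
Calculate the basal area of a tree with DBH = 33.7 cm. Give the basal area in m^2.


Formula: BA = pi * (DBH/2)^2 / 10000  (cm^2 to m^2)
Radius = DBH/2 = 33.7/2 = 16.85 cm
BA = pi * 16.85^2 / 10000
   = 891.9688 cm^2 / 10000
   = 0.0892 m^2

0.0892


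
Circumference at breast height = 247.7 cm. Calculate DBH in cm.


Formula: DBH = C / pi
DBH = 247.7 / pi
pi = 3.14159...
DBH = 78.8 cm

78.8


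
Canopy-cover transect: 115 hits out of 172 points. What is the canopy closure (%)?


Formula: Canopy closure = covered points / total points * 100
Closure = 115 / 172 * 100
Closure = 0.6686 * 100 = 66.9%

66.9


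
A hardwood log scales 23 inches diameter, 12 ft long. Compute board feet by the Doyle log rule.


Doyle: BF = (D - 4)^2 * L / 16
Adjusted diameter = 23 - 4 = 19 in
(D-4)^2 = 19^2 = 361
BF = 361 * 12 / 16 = 271 BF

271


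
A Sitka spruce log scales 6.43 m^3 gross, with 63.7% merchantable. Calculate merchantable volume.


Formula: MV = V_total * (merchantable_pct / 100)
Merchantable fraction = 63.7% / 100 = 0.637
MV = 6.43 m^3 * 0.637 = 4.096 m^3

4.096


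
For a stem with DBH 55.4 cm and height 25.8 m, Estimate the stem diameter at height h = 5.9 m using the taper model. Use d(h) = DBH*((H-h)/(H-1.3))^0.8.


Taper: d(h) = DBH * ((H - h) / (H - 1.3))^0.8
Numerator = H - h = 25.8 - 5.9 = 19.9 m
Denominator = H - 1.3 = 25.8 - 1.3 = 24.5 m
Ratio = 19.9 / 24.5 = 0.81224
d = 55.4 * 0.81224^0.8 = 46.9 cm

46.9


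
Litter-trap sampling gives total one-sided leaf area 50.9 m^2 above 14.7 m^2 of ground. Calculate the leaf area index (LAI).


Formula: LAI = total leaf area / ground area  (dimensionless)
LAI = 50.9 m^2 / 14.7 m^2
LAI = 3.46

3.46


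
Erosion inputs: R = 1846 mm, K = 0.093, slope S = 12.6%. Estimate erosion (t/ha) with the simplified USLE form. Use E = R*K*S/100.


Formula: E = R * K * S / 100  (simplified USLE)
R * K = 1846 * 0.093 = 171.678
E = 171.678 * 12.6 / 100 = 21.63 t/ha

21.63


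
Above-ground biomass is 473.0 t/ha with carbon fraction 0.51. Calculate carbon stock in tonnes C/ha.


Formula: Carbon Stock = Biomass * Carbon Fraction
C = 473.0 t/ha * 0.51
C = 241.2 t C/ha

241.2


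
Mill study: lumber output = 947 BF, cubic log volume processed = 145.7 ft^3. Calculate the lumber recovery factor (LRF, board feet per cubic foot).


Formula: LRF = Lumber Output (BF) / Log Input (ft^3)
LRF = 947 BF / 145.7 ft^3
LRF = 6.5 BF/ft^3

6.5


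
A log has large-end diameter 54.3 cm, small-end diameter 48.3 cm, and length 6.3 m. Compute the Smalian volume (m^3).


Smalian: V = (A1 + A2)/2 * L,  A = pi*(D/200)^2
A1 = pi*(54.3/200)^2 = 0.231574 m^2
A2 = pi*(48.3/200)^2 = 0.183225 m^2
V = (0.231574+0.183225)/2*6.3 = 1.3066 m^3

1.3066


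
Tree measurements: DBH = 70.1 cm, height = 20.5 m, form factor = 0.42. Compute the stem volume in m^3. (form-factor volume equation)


Formula: V = pi * (DBH/200)^2 * H * ff
Radius = DBH/200 = 70.1/200 = 0.3505 m
Radius^2 = 0.3505^2 = 0.12285025 m^2
V = pi * 0.12285025 * 20.5 * 0.42
V = 3.323 m^3

3.323


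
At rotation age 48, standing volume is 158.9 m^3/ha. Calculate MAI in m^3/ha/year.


Formula: MAI = Total Volume / Stand Age
MAI = 158.9 m^3/ha / 48 years
MAI = 3.31 m^3/ha/year

3.31


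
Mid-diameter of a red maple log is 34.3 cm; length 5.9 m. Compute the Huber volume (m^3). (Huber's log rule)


Huber: V = Am * L,  Am = pi*(Dm/200)^2
Am = pi*(34.3/200)^2 = 0.092401 m^2
V = 0.092401*5.9 = 0.5452 m^3

0.5452


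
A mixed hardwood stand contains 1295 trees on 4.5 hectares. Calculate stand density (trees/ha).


Formula: Stand Density = N_trees / Area_ha
Density = 1295 trees / 4.5 ha
Density = 288 trees/ha

288


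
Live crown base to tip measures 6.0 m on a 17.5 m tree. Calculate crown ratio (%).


Formula: Crown Ratio = (Crown Length / Total Height) * 100
CR = (6.0 m / 17.5 m) * 100
CR = 0.3429 * 100 = 34.3%

34.3


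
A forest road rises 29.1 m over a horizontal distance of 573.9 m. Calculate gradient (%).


Formula: Gradient = rise / run * 100
Gradient = 29.1 / 573.9 * 100 = 5.1%

5.1


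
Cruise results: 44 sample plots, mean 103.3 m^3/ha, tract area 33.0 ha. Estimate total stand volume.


Formula: Total Volume = Mean Volume per ha * Total Area
Total Volume = 103.3 m^3/ha * 33.0 ha
Total Volume = 3409 m^3

3409


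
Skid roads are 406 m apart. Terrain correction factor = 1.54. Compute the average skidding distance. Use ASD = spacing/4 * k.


Formula: ASD = (spacing / 4) * correction
Uncorrected distance = spacing / 4 = 406 / 4 = 101.5 m
ASD = 101.5 * 1.54 = 156 m

156


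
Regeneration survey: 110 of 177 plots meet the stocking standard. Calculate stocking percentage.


Formula: Stocking % = stocked plots / total plots * 100
Stocking = 110 / 177 * 100
Stocking = 0.6215 * 100 = 62.1%

62.1


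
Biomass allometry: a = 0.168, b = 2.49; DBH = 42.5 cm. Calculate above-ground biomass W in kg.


Formula: W = a * DBH^b  (allometric power law)
DBH^b = 42.5^2.49 = 11341.9685
W = 0.168 * 11341.9685 = 1905.5 kg

1905.5


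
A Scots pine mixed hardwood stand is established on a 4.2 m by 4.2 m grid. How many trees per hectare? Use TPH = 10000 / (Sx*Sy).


Formula: TPH = 10000 m^2/ha / (spacing_x * spacing_y)
Area per tree = 4.2 m * 4.2 m = 17.64 m^2
TPH = 10000 / 17.64 = 567 trees/ha

567


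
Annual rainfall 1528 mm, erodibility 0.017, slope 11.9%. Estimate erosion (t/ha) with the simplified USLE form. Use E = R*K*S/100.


Formula: E = R * K * S / 100  (simplified USLE)
R * K = 1528 * 0.017 = 25.976
E = 25.976 * 11.9 / 100 = 3.09 t/ha

3.09


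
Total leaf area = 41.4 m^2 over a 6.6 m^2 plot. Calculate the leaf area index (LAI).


Formula: LAI = total leaf area / ground area  (dimensionless)
LAI = 41.4 m^2 / 6.6 m^2
LAI = 6.27

6.27


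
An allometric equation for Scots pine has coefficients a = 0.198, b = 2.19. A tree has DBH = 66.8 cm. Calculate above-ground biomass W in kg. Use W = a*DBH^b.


Formula: W = a * DBH^b  (allometric power law)
DBH^b = 66.8^2.19 = 9914.2634
W = 0.198 * 9914.2634 = 1963.0 kg

1963.0


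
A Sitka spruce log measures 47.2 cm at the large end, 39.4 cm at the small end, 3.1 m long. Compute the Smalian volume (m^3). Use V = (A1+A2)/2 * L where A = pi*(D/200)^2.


Smalian: V = (A1 + A2)/2 * L,  A = pi*(D/200)^2
A1 = pi*(47.2/200)^2 = 0.174974 m^2
A2 = pi*(39.4/200)^2 = 0.121922 m^2
V = (0.174974+0.121922)/2*3.1 = 0.4602 m^3

0.4602


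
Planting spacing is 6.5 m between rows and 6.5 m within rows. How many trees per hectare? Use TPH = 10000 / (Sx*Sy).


Formula: TPH = 10000 m^2/ha / (spacing_x * spacing_y)
Area per tree = 6.5 m * 6.5 m = 42.25 m^2
TPH = 10000 / 42.25 = 237 trees/ha

237


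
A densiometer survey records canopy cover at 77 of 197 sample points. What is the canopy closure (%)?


Formula: Canopy closure = covered points / total points * 100
Closure = 77 / 197 * 100
Closure = 0.3909 * 100 = 39.1%

39.1


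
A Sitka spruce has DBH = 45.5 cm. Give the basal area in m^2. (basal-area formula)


Formula: BA = pi * (DBH/2)^2 / 10000  (cm^2 to m^2)
Radius = DBH/2 = 45.5/2 = 22.75 cm
BA = pi * 22.75^2 / 10000
   = 1625.9705 cm^2 / 10000
   = 0.1626 m^2

0.1626


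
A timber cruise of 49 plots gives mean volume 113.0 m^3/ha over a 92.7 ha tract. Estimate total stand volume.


Formula: Total Volume = Mean Volume per ha * Total Area
Total Volume = 113.0 m^3/ha * 92.7 ha
Total Volume = 10475 m^3

10475


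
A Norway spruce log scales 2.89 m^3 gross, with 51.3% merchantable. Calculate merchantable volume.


Formula: MV = V_total * (merchantable_pct / 100)
Merchantable fraction = 51.3% / 100 = 0.513
MV = 2.89 m^3 * 0.513 = 1.483 m^3

1.483


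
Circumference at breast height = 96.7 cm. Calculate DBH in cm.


Formula: DBH = C / pi
DBH = 96.7 / pi
pi = 3.14159...
DBH = 30.8 cm

30.8


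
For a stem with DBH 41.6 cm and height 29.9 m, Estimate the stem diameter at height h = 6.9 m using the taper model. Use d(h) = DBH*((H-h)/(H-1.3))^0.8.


Taper: d(h) = DBH * ((H - h) / (H - 1.3))^0.8
Numerator = H - h = 29.9 - 6.9 = 23.0 m
Denominator = H - 1.3 = 29.9 - 1.3 = 28.6 m
Ratio = 23.0 / 28.6 = 0.8042
d = 41.6 * 0.8042^0.8 = 34.9 cm

34.9


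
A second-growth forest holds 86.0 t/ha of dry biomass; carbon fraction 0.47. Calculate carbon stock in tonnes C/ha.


Formula: Carbon Stock = Biomass * Carbon Fraction
C = 86.0 t/ha * 0.47
C = 40.4 t C/ha

40.4


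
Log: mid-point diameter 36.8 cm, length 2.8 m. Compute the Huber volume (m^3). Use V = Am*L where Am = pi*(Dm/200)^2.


Huber: V = Am * L,  Am = pi*(Dm/200)^2
Am = pi*(36.8/200)^2 = 0.106362 m^2
V = 0.106362*2.8 = 0.2978 m^3

0.2978


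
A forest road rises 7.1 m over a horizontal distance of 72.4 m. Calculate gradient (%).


Formula: Gradient = rise / run * 100
Gradient = 7.1 / 72.4 * 100 = 9.8%

9.8


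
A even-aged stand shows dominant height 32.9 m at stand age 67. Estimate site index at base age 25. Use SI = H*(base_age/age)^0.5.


Formula: SI = H_dom * (base_age / age)^0.5
Age ratio = 25 / 67 = 0.37313
sqrt(age_ratio) = 0.61085
SI = 32.9 * 0.61085 = 20.1 m

20.1


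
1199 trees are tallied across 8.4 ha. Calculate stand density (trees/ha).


Formula: Stand Density = N_trees / Area_ha
Density = 1199 trees / 8.4 ha
Density = 143 trees/ha

143


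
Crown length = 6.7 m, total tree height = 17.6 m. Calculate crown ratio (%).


Formula: Crown Ratio = (Crown Length / Total Height) * 100
CR = (6.7 m / 17.6 m) * 100
CR = 0.3807 * 100 = 38.1%

38.1


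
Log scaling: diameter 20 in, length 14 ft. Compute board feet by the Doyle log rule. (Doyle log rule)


Doyle: BF = (D - 4)^2 * L / 16
Adjusted diameter = 20 - 4 = 16 in
(D-4)^2 = 16^2 = 256
BF = 256 * 14 / 16 = 224 BF

224


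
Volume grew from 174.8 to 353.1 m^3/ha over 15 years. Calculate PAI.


Formula: PAI = (V_T2 - V_T1) / (T2 - T1)
Volume increment = 353.1 - 174.8 = 178.3 m^3/ha
PAI = 178.3 / 15 = 11.89 m^3/ha/year

11.89


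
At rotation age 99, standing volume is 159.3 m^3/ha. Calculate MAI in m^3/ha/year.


Formula: MAI = Total Volume / Stand Age
MAI = 159.3 m^3/ha / 99 years
MAI = 1.61 m^3/ha/year

1.61


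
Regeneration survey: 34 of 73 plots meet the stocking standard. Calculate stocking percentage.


Formula: Stocking % = stocked plots / total plots * 100
Stocking = 34 / 73 * 100
Stocking = 0.4658 * 100 = 46.6%

46.6


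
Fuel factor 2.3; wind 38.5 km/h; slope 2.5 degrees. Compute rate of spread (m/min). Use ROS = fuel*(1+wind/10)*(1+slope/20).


Formula: ROS = fuel * (1 + wind/10) * (1 + slope/20)
Wind factor = 1 + 38.5/10 = 4.85
Slope factor = 1 + 2.5/20 = 1.125
ROS = 2.3 * 4.85 * 1.125 = 12.55 m/min

12.55


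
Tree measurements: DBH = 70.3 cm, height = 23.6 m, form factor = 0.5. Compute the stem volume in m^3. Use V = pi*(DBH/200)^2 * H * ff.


Formula: V = pi * (DBH/200)^2 * H * ff
Radius = DBH/200 = 70.3/200 = 0.3515 m
Radius^2 = 0.3515^2 = 0.12355225 m^2
V = pi * 0.12355225 * 23.6 * 0.5
V = 4.58 m^3

4.58


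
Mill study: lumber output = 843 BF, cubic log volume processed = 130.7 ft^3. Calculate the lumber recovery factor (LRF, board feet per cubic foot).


Formula: LRF = Lumber Output (BF) / Log Input (ft^3)
LRF = 843 BF / 130.7 ft^3
LRF = 6.45 BF/ft^3

6.45


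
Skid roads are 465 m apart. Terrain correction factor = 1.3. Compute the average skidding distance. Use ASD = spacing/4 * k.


Formula: ASD = (spacing / 4) * correction
Uncorrected distance = spacing / 4 = 465 / 4 = 116.25 m
ASD = 116.25 * 1.3 = 151 m

151


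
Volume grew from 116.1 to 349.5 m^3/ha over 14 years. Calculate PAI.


Formula: PAI = (V_T2 - V_T1) / (T2 - T1)
Volume increment = 349.5 - 116.1 = 233.4 m^3/ha
PAI = 233.4 / 14 = 16.67 m^3/ha/year

16.67


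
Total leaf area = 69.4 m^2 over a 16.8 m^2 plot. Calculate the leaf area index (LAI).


Formula: LAI = total leaf area / ground area  (dimensionless)
LAI = 69.4 m^2 / 16.8 m^2
LAI = 4.13

4.13


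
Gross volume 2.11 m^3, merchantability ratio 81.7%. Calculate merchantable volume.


Formula: MV = V_total * (merchantable_pct / 100)
Merchantable fraction = 81.7% / 100 = 0.817
MV = 2.11 m^3 * 0.817 = 1.724 m^3

1.724


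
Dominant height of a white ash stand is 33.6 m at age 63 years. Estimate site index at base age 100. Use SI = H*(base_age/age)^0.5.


Formula: SI = H_dom * (base_age / age)^0.5
Age ratio = 100 / 63 = 1.5873
sqrt(age_ratio) = 1.25988
SI = 33.6 * 1.25988 = 42.3 m

42.3


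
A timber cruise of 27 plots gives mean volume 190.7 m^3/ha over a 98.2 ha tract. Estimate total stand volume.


Formula: Total Volume = Mean Volume per ha * Total Area
Total Volume = 190.7 m^3/ha * 98.2 ha
Total Volume = 18727 m^3

18727


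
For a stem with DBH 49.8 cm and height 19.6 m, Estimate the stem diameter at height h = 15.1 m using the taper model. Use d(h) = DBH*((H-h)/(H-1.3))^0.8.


Taper: d(h) = DBH * ((H - h) / (H - 1.3))^0.8
Numerator = H - h = 19.6 - 15.1 = 4.5 m
Denominator = H - 1.3 = 19.6 - 1.3 = 18.3 m
Ratio = 4.5 / 18.3 = 0.2459
d = 49.8 * 0.2459^0.8 = 16.2 cm

16.2


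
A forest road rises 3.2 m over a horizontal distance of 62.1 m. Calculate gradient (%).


Formula: Gradient = rise / run * 100
Gradient = 3.2 / 62.1 * 100 = 5.2%

5.2


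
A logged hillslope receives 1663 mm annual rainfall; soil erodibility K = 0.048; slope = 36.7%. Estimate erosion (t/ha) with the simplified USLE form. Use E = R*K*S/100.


Formula: E = R * K * S / 100  (simplified USLE)
R * K = 1663 * 0.048 = 79.824
E = 79.824 * 36.7 / 100 = 29.3 t/ha

29.3


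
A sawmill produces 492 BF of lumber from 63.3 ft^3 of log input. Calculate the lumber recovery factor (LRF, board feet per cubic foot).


Formula: LRF = Lumber Output (BF) / Log Input (ft^3)
LRF = 492 BF / 63.3 ft^3
LRF = 7.77 BF/ft^3

7.77


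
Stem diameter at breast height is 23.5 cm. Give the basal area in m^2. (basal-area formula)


Formula: BA = pi * (DBH/2)^2 / 10000  (cm^2 to m^2)
Radius = DBH/2 = 23.5/2 = 11.75 cm
BA = pi * 11.75^2 / 10000
   = 433.7361 cm^2 / 10000
   = 0.0434 m^2

0.0434


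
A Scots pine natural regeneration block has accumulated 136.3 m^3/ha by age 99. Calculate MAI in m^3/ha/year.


Formula: MAI = Total Volume / Stand Age
MAI = 136.3 m^3/ha / 99 years
MAI = 1.38 m^3/ha/year

1.38


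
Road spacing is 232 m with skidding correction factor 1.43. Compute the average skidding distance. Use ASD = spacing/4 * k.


Formula: ASD = (spacing / 4) * correction
Uncorrected distance = spacing / 4 = 232 / 4 = 58 m
ASD = 58 * 1.43 = 83 m

83


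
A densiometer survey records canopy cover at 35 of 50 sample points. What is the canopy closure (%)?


Formula: Canopy closure = covered points / total points * 100
Closure = 35 / 50 * 100
Closure = 0.7 * 100 = 70.0%

70.0


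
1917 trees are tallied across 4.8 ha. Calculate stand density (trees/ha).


Formula: Stand Density = N_trees / Area_ha
Density = 1917 trees / 4.8 ha
Density = 399 trees/ha

399


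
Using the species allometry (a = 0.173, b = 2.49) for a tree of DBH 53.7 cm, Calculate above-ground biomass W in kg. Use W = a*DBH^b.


Formula: W = a * DBH^b  (allometric power law)
DBH^b = 53.7^2.49 = 20306.5419
W = 0.173 * 20306.5419 = 3513.0 kg

3513.0


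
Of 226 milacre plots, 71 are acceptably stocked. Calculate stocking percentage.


Formula: Stocking % = stocked plots / total plots * 100
Stocking = 71 / 226 * 100
Stocking = 0.3142 * 100 = 31.4%

31.4


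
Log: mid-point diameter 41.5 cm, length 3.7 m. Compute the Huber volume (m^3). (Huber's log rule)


Huber: V = Am * L,  Am = pi*(Dm/200)^2
Am = pi*(41.5/200)^2 = 0.135265 m^2
V = 0.135265*3.7 = 0.5005 m^3

0.5005


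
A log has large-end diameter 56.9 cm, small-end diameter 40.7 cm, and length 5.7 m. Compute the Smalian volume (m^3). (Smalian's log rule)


Smalian: V = (A1 + A2)/2 * L,  A = pi*(D/200)^2
A1 = pi*(56.9/200)^2 = 0.254281 m^2
A2 = pi*(40.7/200)^2 = 0.1301 m^2
V = (0.254281+0.1301)/2*5.7 = 1.0955 m^3

1.0955


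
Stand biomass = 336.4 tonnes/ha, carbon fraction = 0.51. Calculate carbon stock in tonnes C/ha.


Formula: Carbon Stock = Biomass * Carbon Fraction
C = 336.4 t/ha * 0.51
C = 171.6 t C/ha

171.6


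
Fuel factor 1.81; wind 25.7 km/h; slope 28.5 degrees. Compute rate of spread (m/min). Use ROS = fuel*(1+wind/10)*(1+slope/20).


Formula: ROS = fuel * (1 + wind/10) * (1 + slope/20)
Wind factor = 1 + 25.7/10 = 3.57
Slope factor = 1 + 28.5/20 = 2.425
ROS = 1.81 * 3.57 * 2.425 = 15.67 m/min

15.67


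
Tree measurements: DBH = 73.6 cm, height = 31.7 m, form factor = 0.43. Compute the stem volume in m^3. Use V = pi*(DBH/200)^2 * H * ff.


Formula: V = pi * (DBH/200)^2 * H * ff
Radius = DBH/200 = 73.6/200 = 0.368 m
Radius^2 = 0.368^2 = 0.135424 m^2
V = pi * 0.135424 * 31.7 * 0.43
V = 5.799 m^3

5.799


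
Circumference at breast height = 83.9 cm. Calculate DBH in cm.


Formula: DBH = C / pi
DBH = 83.9 / pi
pi = 3.14159...
DBH = 26.7 cm

26.7


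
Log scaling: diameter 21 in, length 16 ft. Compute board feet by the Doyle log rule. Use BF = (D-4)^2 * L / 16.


Doyle: BF = (D - 4)^2 * L / 16
Adjusted diameter = 21 - 4 = 17 in
(D-4)^2 = 17^2 = 289
BF = 289 * 16 / 16 = 289 BF

289


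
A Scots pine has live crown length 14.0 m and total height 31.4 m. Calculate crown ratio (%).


Formula: Crown Ratio = (Crown Length / Total Height) * 100
CR = (14.0 m / 31.4 m) * 100
CR = 0.4459 * 100 = 44.6%

44.6


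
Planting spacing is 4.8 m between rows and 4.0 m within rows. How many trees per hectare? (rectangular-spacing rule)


Formula: TPH = 10000 m^2/ha / (spacing_x * spacing_y)
Area per tree = 4.8 m * 4.0 m = 19.2 m^2
TPH = 10000 / 19.2 = 521 trees/ha

521


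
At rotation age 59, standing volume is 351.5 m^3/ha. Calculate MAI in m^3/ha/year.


Formula: MAI = Total Volume / Stand Age
MAI = 351.5 m^3/ha / 59 years
MAI = 5.96 m^3/ha/year

5.96


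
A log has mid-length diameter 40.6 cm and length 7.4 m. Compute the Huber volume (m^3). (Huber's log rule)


Huber: V = Am * L,  Am = pi*(Dm/200)^2
Am = pi*(40.6/200)^2 = 0.129462 m^2
V = 0.129462*7.4 = 0.958 m^3

0.958


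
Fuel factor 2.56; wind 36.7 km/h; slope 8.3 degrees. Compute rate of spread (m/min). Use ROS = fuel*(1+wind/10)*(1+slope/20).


Formula: ROS = fuel * (1 + wind/10) * (1 + slope/20)
Wind factor = 1 + 36.7/10 = 4.67
Slope factor = 1 + 8.3/20 = 1.415
ROS = 2.56 * 4.67 * 1.415 = 16.92 m/min

16.92


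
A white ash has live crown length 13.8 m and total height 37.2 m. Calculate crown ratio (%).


Formula: Crown Ratio = (Crown Length / Total Height) * 100
CR = (13.8 m / 37.2 m) * 100
CR = 0.371 * 100 = 37.1%

37.1


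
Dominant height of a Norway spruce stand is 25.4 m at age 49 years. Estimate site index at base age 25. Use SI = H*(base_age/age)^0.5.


Formula: SI = H_dom * (base_age / age)^0.5
Age ratio = 25 / 49 = 0.5102
sqrt(age_ratio) = 0.71429
SI = 25.4 * 0.71429 = 18.1 m

18.1


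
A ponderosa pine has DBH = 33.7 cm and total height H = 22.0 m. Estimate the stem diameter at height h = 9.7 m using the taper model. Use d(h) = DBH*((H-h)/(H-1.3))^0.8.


Taper: d(h) = DBH * ((H - h) / (H - 1.3))^0.8
Numerator = H - h = 22.0 - 9.7 = 12.3 m
Denominator = H - 1.3 = 22.0 - 1.3 = 20.7 m
Ratio = 12.3 / 20.7 = 0.5942
d = 33.7 * 0.5942^0.8 = 22.2 cm

22.2


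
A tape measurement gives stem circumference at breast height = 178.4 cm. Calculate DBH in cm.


Formula: DBH = C / pi
DBH = 178.4 / pi
pi = 3.14159...
DBH = 56.8 cm

56.8


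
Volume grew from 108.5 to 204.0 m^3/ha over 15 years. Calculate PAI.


Formula: PAI = (V_T2 - V_T1) / (T2 - T1)
Volume increment = 204.0 - 108.5 = 95.5 m^3/ha
PAI = 95.5 / 15 = 6.37 m^3/ha/year

6.37


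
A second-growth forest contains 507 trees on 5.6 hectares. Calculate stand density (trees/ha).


Formula: Stand Density = N_trees / Area_ha
Density = 507 trees / 5.6 ha
Density = 91 trees/ha

91


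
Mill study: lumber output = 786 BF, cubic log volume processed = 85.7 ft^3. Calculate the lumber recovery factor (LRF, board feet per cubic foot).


Formula: LRF = Lumber Output (BF) / Log Input (ft^3)
LRF = 786 BF / 85.7 ft^3
LRF = 9.17 BF/ft^3

9.17


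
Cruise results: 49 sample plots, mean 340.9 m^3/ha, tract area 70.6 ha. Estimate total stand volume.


Formula: Total Volume = Mean Volume per ha * Total Area
Total Volume = 340.9 m^3/ha * 70.6 ha
Total Volume = 24068 m^3

24068


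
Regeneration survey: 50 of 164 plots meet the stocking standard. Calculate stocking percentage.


Formula: Stocking % = stocked plots / total plots * 100
Stocking = 50 / 164 * 100
Stocking = 0.3049 * 100 = 30.5%

30.5


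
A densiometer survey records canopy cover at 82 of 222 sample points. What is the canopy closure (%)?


Formula: Canopy closure = covered points / total points * 100
Closure = 82 / 222 * 100
Closure = 0.3694 * 100 = 36.9%

36.9


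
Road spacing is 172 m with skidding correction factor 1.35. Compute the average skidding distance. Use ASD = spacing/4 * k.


Formula: ASD = (spacing / 4) * correction
Uncorrected distance = spacing / 4 = 172 / 4 = 43 m
ASD = 43 * 1.35 = 58 m

58


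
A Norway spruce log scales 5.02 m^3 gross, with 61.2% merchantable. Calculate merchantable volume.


Formula: MV = V_total * (merchantable_pct / 100)
Merchantable fraction = 61.2% / 100 = 0.612
MV = 5.02 m^3 * 0.612 = 3.072 m^3

3.072


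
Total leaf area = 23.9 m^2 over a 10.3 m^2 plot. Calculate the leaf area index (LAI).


Formula: LAI = total leaf area / ground area  (dimensionless)
LAI = 23.9 m^2 / 10.3 m^2
LAI = 2.32

2.32


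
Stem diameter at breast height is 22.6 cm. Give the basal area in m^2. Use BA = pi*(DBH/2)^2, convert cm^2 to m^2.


Formula: BA = pi * (DBH/2)^2 / 10000  (cm^2 to m^2)
Radius = DBH/2 = 22.6/2 = 11.3 cm
BA = pi * 11.3^2 / 10000
   = 401.15 cm^2 / 10000
   = 0.0401 m^2

0.0401


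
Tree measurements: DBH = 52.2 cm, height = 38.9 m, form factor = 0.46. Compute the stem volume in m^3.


Formula: V = pi * (DBH/200)^2 * H * ff
Radius = DBH/200 = 52.2/200 = 0.261 m
Radius^2 = 0.261^2 = 0.068121 m^2
V = pi * 0.068121 * 38.9 * 0.46
V = 3.829 m^3

3.829


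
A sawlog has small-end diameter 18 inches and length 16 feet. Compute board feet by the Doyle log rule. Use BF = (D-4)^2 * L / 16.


Doyle: BF = (D - 4)^2 * L / 16
Adjusted diameter = 18 - 4 = 14 in
(D-4)^2 = 14^2 = 196
BF = 196 * 16 / 16 = 196 BF

196


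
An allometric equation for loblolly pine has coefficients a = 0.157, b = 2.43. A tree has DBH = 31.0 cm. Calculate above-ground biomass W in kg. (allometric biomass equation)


Formula: W = a * DBH^b  (allometric power law)
DBH^b = 31.0^2.43 = 4207.3527
W = 0.157 * 4207.3527 = 660.6 kg

660.6


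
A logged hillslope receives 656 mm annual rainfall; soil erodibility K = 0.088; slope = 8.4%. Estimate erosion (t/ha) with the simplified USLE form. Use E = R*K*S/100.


Formula: E = R * K * S / 100  (simplified USLE)
R * K = 656 * 0.088 = 57.728
E = 57.728 * 8.4 / 100 = 4.85 t/ha

4.85


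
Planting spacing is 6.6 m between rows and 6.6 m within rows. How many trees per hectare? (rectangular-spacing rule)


Formula: TPH = 10000 m^2/ha / (spacing_x * spacing_y)
Area per tree = 6.6 m * 6.6 m = 43.56 m^2
TPH = 10000 / 43.56 = 230 trees/ha

230


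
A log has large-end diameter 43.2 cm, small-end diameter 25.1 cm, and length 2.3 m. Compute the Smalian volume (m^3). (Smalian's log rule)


Smalian: V = (A1 + A2)/2 * L,  A = pi*(D/200)^2
A1 = pi*(43.2/200)^2 = 0.146574 m^2
A2 = pi*(25.1/200)^2 = 0.049481 m^2
V = (0.146574+0.049481)/2*2.3 = 0.2255 m^3

0.2255


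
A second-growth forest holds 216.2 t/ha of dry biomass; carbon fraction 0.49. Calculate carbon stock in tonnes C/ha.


Formula: Carbon Stock = Biomass * Carbon Fraction
C = 216.2 t/ha * 0.49
C = 105.9 t C/ha

105.9


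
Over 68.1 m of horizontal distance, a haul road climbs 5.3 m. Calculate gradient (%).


Formula: Gradient = rise / run * 100
Gradient = 5.3 / 68.1 * 100 = 7.8%

7.8


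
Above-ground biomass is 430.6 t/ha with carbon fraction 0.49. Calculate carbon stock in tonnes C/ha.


Formula: Carbon Stock = Biomass * Carbon Fraction
C = 430.6 t/ha * 0.49
C = 211.0 t C/ha

211.0


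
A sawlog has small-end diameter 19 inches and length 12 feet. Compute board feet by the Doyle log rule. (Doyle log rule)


Doyle: BF = (D - 4)^2 * L / 16
Adjusted diameter = 19 - 4 = 15 in
(D-4)^2 = 15^2 = 225
BF = 225 * 12 / 16 = 169 BF

169


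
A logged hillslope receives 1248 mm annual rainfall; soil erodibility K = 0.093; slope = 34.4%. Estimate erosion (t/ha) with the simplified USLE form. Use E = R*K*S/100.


Formula: E = R * K * S / 100  (simplified USLE)
R * K = 1248 * 0.093 = 116.064
E = 116.064 * 34.4 / 100 = 39.93 t/ha

39.93


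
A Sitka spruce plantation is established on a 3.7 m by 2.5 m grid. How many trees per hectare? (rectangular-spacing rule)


Formula: TPH = 10000 m^2/ha / (spacing_x * spacing_y)
Area per tree = 3.7 m * 2.5 m = 9.25 m^2
TPH = 10000 / 9.25 = 1081 trees/ha

1081


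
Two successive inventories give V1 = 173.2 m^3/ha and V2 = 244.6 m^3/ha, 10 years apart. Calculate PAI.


Formula: PAI = (V_T2 - V_T1) / (T2 - T1)
Volume increment = 244.6 - 173.2 = 71.4 m^3/ha
PAI = 71.4 / 10 = 7.14 m^3/ha/year

7.14


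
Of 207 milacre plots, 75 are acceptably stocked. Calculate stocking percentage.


Formula: Stocking % = stocked plots / total plots * 100
Stocking = 75 / 207 * 100
Stocking = 0.3623 * 100 = 36.2%

36.2


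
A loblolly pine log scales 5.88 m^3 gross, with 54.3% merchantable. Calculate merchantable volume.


Formula: MV = V_total * (merchantable_pct / 100)
Merchantable fraction = 54.3% / 100 = 0.543
MV = 5.88 m^3 * 0.543 = 3.193 m^3

3.193


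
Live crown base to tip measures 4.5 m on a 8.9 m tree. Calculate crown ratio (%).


Formula: Crown Ratio = (Crown Length / Total Height) * 100
CR = (4.5 m / 8.9 m) * 100
CR = 0.5056 * 100 = 50.6%

50.6


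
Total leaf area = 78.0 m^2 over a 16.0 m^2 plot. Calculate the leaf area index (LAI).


Formula: LAI = total leaf area / ground area  (dimensionless)
LAI = 78.0 m^2 / 16.0 m^2
LAI = 4.88

4.88


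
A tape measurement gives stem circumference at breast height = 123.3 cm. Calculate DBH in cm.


Formula: DBH = C / pi
DBH = 123.3 / pi
pi = 3.14159...
DBH = 39.2 cm

39.2


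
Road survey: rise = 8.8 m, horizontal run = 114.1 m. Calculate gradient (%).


Formula: Gradient = rise / run * 100
Gradient = 8.8 / 114.1 * 100 = 7.7%

7.7


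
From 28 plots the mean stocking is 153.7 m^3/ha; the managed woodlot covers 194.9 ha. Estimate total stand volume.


Formula: Total Volume = Mean Volume per ha * Total Area
Total Volume = 153.7 m^3/ha * 194.9 ha
Total Volume = 29956 m^3

29956


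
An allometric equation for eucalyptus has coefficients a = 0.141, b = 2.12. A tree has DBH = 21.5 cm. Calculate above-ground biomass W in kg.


Formula: W = a * DBH^b  (allometric power law)
DBH^b = 21.5^2.12 = 667.9893
W = 0.141 * 667.9893 = 94.2 kg

94.2


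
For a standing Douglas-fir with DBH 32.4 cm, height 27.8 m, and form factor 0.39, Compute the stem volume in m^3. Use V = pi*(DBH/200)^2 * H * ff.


Formula: V = pi * (DBH/200)^2 * H * ff
Radius = DBH/200 = 32.4/200 = 0.162 m
Radius^2 = 0.162^2 = 0.026244 m^2
V = pi * 0.026244 * 27.8 * 0.39
V = 0.894 m^3

0.894


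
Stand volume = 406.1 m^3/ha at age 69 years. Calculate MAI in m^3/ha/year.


Formula: MAI = Total Volume / Stand Age
MAI = 406.1 m^3/ha / 69 years
MAI = 5.89 m^3/ha/year

5.89


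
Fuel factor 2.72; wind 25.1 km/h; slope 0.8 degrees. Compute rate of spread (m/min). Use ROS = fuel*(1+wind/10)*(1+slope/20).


Formula: ROS = fuel * (1 + wind/10) * (1 + slope/20)
Wind factor = 1 + 25.1/10 = 3.51
Slope factor = 1 + 0.8/20 = 1.04
ROS = 2.72 * 3.51 * 1.04 = 9.93 m/min

9.93


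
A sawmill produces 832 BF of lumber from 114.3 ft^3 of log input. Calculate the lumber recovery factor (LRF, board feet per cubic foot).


Formula: LRF = Lumber Output (BF) / Log Input (ft^3)
LRF = 832 BF / 114.3 ft^3
LRF = 7.28 BF/ft^3

7.28


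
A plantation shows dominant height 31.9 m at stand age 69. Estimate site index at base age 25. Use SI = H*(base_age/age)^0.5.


Formula: SI = H_dom * (base_age / age)^0.5
Age ratio = 25 / 69 = 0.36232
sqrt(age_ratio) = 0.60193
SI = 31.9 * 0.60193 = 19.2 m

19.2


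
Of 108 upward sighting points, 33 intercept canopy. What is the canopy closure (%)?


Formula: Canopy closure = covered points / total points * 100
Closure = 33 / 108 * 100
Closure = 0.3056 * 100 = 30.6%

30.6


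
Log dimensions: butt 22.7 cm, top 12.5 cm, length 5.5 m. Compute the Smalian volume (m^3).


Smalian: V = (A1 + A2)/2 * L,  A = pi*(D/200)^2
A1 = pi*(22.7/200)^2 = 0.040471 m^2
A2 = pi*(12.5/200)^2 = 0.012272 m^2
V = (0.040471+0.012272)/2*5.5 = 0.145 m^3

0.145


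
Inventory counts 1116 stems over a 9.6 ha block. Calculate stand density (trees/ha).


Formula: Stand Density = N_trees / Area_ha
Density = 1116 trees / 9.6 ha
Density = 116 trees/ha

116


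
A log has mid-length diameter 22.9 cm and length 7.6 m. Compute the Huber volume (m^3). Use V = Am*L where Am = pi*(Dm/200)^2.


Huber: V = Am * L,  Am = pi*(Dm/200)^2
Am = pi*(22.9/200)^2 = 0.041187 m^2
V = 0.041187*7.6 = 0.313 m^3

0.313


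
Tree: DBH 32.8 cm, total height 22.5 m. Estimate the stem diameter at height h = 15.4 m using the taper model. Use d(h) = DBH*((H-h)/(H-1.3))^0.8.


Taper: d(h) = DBH * ((H - h) / (H - 1.3))^0.8
Numerator = H - h = 22.5 - 15.4 = 7.1 m
Denominator = H - 1.3 = 22.5 - 1.3 = 21.2 m
Ratio = 7.1 / 21.2 = 0.33491
d = 32.8 * 0.33491^0.8 = 13.7 cm

13.7


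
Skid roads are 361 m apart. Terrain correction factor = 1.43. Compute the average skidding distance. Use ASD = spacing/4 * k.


Formula: ASD = (spacing / 4) * correction
Uncorrected distance = spacing / 4 = 361 / 4 = 90.25 m
ASD = 90.25 * 1.43 = 129 m

129


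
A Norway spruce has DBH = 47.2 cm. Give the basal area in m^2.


Formula: BA = pi * (DBH/2)^2 / 10000  (cm^2 to m^2)
Radius = DBH/2 = 47.2/2 = 23.6 cm
BA = pi * 23.6^2 / 10000
   = 1749.7414 cm^2 / 10000
   = 0.175 m^2

0.175


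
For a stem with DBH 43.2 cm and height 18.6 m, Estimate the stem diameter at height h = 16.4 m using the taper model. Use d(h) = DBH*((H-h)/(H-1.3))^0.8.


Taper: d(h) = DBH * ((H - h) / (H - 1.3))^0.8
Numerator = H - h = 18.6 - 16.4 = 2.2 m
Denominator = H - 1.3 = 18.6 - 1.3 = 17.3 m
Ratio = 2.2 / 17.3 = 0.12717
d = 43.2 * 0.12717^0.8 = 8.3 cm

8.3


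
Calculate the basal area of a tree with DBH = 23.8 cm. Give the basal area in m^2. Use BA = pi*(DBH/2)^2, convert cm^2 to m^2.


Formula: BA = pi * (DBH/2)^2 / 10000  (cm^2 to m^2)
Radius = DBH/2 = 23.8/2 = 11.9 cm
BA = pi * 11.9^2 / 10000
   = 444.8809 cm^2 / 10000
   = 0.0445 m^2

0.0445


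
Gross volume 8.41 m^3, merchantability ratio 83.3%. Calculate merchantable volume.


Formula: MV = V_total * (merchantable_pct / 100)
Merchantable fraction = 83.3% / 100 = 0.833
MV = 8.41 m^3 * 0.833 = 7.006 m^3

7.006


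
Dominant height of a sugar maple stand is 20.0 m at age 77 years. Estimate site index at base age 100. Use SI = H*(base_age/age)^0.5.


Formula: SI = H_dom * (base_age / age)^0.5
Age ratio = 100 / 77 = 1.2987
sqrt(age_ratio) = 1.13961
SI = 20.0 * 1.13961 = 22.8 m

22.8


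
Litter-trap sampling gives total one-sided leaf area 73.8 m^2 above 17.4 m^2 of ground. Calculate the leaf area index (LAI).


Formula: LAI = total leaf area / ground area  (dimensionless)
LAI = 73.8 m^2 / 17.4 m^2
LAI = 4.24

4.24


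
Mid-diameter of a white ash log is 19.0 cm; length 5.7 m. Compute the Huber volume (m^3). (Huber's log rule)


Huber: V = Am * L,  Am = pi*(Dm/200)^2
Am = pi*(19.0/200)^2 = 0.028353 m^2
V = 0.028353*5.7 = 0.1616 m^3

0.1616


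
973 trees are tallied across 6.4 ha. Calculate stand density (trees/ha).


Formula: Stand Density = N_trees / Area_ha
Density = 973 trees / 6.4 ha
Density = 152 trees/ha

152


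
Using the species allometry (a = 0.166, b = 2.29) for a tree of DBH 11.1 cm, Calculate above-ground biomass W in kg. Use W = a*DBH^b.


Formula: W = a * DBH^b  (allometric power law)
DBH^b = 11.1^2.29 = 247.6222
W = 0.166 * 247.6222 = 41.1 kg

41.1


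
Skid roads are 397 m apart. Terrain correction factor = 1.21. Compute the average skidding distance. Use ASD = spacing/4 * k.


Formula: ASD = (spacing / 4) * correction
Uncorrected distance = spacing / 4 = 397 / 4 = 99.25 m
ASD = 99.25 * 1.21 = 120 m

120


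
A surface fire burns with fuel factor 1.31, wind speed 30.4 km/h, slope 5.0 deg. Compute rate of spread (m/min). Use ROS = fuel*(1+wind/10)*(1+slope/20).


Formula: ROS = fuel * (1 + wind/10) * (1 + slope/20)
Wind factor = 1 + 30.4/10 = 4.04
Slope factor = 1 + 5.0/20 = 1.25
ROS = 1.31 * 4.04 * 1.25 = 6.62 m/min

6.62
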